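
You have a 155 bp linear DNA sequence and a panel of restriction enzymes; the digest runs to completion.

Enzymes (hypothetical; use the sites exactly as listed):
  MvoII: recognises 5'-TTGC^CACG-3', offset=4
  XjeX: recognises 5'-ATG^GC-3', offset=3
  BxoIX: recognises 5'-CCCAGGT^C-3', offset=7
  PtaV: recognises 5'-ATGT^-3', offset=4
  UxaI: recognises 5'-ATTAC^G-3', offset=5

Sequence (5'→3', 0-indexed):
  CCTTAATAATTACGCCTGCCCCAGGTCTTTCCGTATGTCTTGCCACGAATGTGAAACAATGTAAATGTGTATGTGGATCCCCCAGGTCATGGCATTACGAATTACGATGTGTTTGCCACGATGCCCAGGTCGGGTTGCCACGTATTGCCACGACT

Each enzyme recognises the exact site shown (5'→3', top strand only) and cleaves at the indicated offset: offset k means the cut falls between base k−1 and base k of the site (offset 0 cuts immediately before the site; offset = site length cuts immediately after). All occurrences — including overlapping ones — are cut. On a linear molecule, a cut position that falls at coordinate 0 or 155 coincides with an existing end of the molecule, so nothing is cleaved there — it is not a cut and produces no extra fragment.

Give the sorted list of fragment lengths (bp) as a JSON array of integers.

Per-enzyme occurrences:
  MvoII TTGCCACG/4: at [39, 112, 134, 144] ⇒ [43, 116, 138, 148]
  XjeX ATGGC/3: at [88] ⇒ [91]
  BxoIX CCCAGGTC/7: at [19, 80, 123] ⇒ [26, 87, 130]
  PtaV ATGT/4: at [34, 48, 58, 64, 70, 106] ⇒ [38, 52, 62, 68, 74, 110]
  UxaI ATTACG/5: at [8, 93, 100] ⇒ [13, 98, 105]

All cut coordinates (distinct, sorted): [13, 26, 38, 43, 52, 62, 68, 74, 87, 91, 98, 105, 110, 116, 130, 138, 148]

Fragment lengths:
  [0,13): 13 bp
  [13,26): 13 bp
  [26,38): 12 bp
  [38,43): 5 bp
  [43,52): 9 bp
  [52,62): 10 bp
  [62,68): 6 bp
  [68,74): 6 bp
  [74,87): 13 bp
  [87,91): 4 bp
  [91,98): 7 bp
  [98,105): 7 bp
  [105,110): 5 bp
  [110,116): 6 bp
  [116,130): 14 bp
  [130,138): 8 bp
  [138,148): 10 bp
  [148,155): 7 bp

[4,5,5,6,6,6,7,7,7,8,9,10,10,12,13,13,13,14]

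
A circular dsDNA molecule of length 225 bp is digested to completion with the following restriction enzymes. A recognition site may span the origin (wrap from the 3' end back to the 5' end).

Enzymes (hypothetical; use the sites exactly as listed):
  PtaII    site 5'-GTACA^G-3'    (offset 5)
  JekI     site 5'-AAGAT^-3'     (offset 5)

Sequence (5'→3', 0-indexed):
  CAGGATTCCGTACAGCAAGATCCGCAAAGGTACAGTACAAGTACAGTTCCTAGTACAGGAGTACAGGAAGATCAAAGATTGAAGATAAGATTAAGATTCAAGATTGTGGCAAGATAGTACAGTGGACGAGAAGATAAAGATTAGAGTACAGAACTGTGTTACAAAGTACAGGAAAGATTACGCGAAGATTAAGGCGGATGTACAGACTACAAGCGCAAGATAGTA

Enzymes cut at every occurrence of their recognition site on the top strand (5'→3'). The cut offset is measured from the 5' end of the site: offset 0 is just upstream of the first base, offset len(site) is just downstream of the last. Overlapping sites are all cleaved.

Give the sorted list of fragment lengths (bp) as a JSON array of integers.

[5,6,6,6,6,7,7,7,7,7,8,8,9,11,11,11,12,12,13,14,15,17,20]

Scan for sites:
  PtaII (GTACAG, off=5): starts [9, 29, 40, 52, 60, 116, 145, 165, 199, 222] → cuts [2, 14, 34, 45, 57, 65, 121, 150, 170, 204]
  JekI (AAGAT, off=5): starts [16, 67, 74, 81, 86, 92, 99, 110, 130, 136, 173, 184, 216] → cuts [21, 72, 79, 86, 91, 97, 104, 115, 135, 141, 178, 189, 221]

Pooled cuts: [2, 14, 21, 34, 45, 57, 65, 72, 79, 86, 91, 97, 104, 115, 121, 135, 141, 150, 170, 178, 189, 204, 221]

Fragment lengths:
  2→14: 12 bp
  14→21: 7 bp
  21→34: 13 bp
  34→45: 11 bp
  45→57: 12 bp
  57→65: 8 bp
  65→72: 7 bp
  72→79: 7 bp
  79→86: 7 bp
  86→91: 5 bp
  91→97: 6 bp
  97→104: 7 bp
  104→115: 11 bp
  115→121: 6 bp
  121→135: 14 bp
  135→141: 6 bp
  141→150: 9 bp
  150→170: 20 bp
  170→178: 8 bp
  178→189: 11 bp
  189→204: 15 bp
  204→221: 17 bp
  221→2 (wrap): 225-221+2 = 6 bp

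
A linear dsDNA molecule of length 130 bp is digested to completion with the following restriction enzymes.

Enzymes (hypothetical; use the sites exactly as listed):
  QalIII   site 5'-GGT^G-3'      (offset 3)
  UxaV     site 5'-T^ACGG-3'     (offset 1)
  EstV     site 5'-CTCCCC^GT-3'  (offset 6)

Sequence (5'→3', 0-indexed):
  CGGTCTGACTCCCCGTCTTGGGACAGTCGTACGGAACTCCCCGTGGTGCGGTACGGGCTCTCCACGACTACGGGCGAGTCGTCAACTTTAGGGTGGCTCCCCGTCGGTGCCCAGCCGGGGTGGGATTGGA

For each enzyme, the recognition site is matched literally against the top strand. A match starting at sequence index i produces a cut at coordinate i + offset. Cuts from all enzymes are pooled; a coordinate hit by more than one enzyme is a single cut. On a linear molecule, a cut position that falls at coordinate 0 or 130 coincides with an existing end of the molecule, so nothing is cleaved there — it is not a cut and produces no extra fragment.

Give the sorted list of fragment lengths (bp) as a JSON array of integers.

Per-enzyme occurrences:
  QalIII (GGTG, off=3): starts [44, 91, 105, 118] → cuts [47, 94, 108, 121]
  UxaV (TACGG, off=1): starts [29, 51, 68] → cuts [30, 52, 69]
  EstV (CTCCCCGT, off=6): starts [8, 36, 96] → cuts [14, 42, 102]

All cut coordinates (distinct, sorted): [14, 30, 42, 47, 52, 69, 94, 102, 108, 121]

Fragment lengths:
  [0,14): 14 bp
  [14,30): 16 bp
  [30,42): 12 bp
  [42,47): 5 bp
  [47,52): 5 bp
  [52,69): 17 bp
  [69,94): 25 bp
  [94,102): 8 bp
  [102,108): 6 bp
  [108,121): 13 bp
  [121,130): 9 bp

[5,5,6,8,9,12,13,14,16,17,25]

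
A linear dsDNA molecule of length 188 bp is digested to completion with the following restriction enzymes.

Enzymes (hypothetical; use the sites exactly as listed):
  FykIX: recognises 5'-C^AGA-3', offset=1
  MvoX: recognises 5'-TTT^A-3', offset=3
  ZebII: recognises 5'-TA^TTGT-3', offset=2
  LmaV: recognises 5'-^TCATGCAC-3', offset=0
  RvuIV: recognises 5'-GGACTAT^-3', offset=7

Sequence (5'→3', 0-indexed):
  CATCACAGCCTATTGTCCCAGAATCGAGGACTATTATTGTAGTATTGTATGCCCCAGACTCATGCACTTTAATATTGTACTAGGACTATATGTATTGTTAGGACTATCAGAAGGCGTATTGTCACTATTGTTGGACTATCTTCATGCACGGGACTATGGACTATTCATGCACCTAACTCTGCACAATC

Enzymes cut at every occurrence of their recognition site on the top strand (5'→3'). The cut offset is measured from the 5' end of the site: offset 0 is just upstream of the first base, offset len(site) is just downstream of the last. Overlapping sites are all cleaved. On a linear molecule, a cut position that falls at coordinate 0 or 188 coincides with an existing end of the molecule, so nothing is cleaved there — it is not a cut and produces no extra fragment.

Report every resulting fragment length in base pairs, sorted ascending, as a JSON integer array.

[1,2,2,4,4,5,7,7,8,9,10,11,11,12,12,13,15,15,16,24]

Scan for sites:
  FykIX (CAGA, off=1): starts [18, 54, 107] → cuts [19, 55, 108]
  MvoX (TTTA, off=3): starts [67] → cuts [70]
  ZebII (TATTGT, off=2): starts [10, 34, 42, 72, 92, 116, 125] → cuts [12, 36, 44, 74, 94, 118, 127]
  LmaV (TCATGCAC, off=0): starts [59, 141, 164] → cuts [59, 141, 164]
  RvuIV (GGACTAT, off=7): starts [27, 82, 100, 132, 150, 157] → cuts [34, 89, 107, 139, 157, 164]

Pooled cuts: [12, 19, 34, 36, 44, 55, 59, 70, 74, 89, 94, 107, 108, 118, 127, 139, 141, 157, 164]

Fragment lengths:
  [0,12): 12 bp
  [12,19): 7 bp
  [19,34): 15 bp
  [34,36): 2 bp
  [36,44): 8 bp
  [44,55): 11 bp
  [55,59): 4 bp
  [59,70): 11 bp
  [70,74): 4 bp
  [74,89): 15 bp
  [89,94): 5 bp
  [94,107): 13 bp
  [107,108): 1 bp
  [108,118): 10 bp
  [118,127): 9 bp
  [127,139): 12 bp
  [139,141): 2 bp
  [141,157): 16 bp
  [157,164): 7 bp
  [164,188): 24 bp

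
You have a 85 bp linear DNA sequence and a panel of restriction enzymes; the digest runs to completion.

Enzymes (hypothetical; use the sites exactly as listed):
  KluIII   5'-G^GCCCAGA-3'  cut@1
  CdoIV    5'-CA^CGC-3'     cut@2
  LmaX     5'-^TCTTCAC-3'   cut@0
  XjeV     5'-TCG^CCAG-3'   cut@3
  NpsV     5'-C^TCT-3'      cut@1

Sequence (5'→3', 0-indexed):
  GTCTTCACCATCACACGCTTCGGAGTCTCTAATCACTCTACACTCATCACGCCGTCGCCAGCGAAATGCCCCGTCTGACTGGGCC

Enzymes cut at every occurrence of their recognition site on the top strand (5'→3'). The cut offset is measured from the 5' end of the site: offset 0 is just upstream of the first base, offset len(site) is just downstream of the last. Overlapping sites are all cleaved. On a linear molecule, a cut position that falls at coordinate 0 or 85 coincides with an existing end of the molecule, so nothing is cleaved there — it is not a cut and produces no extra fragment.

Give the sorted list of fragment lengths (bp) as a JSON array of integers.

Site scan:
  KluIII (GGCCCAGA, off=1): no sites
  CdoIV CACGC/2: at [13, 47] ⇒ [15, 49]
  LmaX TCTTCAC/0: at [1] ⇒ [1]
  XjeV TCGCCAG/3: at [54] ⇒ [57]
  NpsV CTCT/1: at [26, 35] ⇒ [27, 36]

All cut coordinates (distinct, sorted): [1, 15, 27, 36, 49, 57]

Fragments:
  [0,1): 1 bp
  [1,15): 14 bp
  [15,27): 12 bp
  [27,36): 9 bp
  [36,49): 13 bp
  [49,57): 8 bp
  [57,85): 28 bp

[1,8,9,12,13,14,28]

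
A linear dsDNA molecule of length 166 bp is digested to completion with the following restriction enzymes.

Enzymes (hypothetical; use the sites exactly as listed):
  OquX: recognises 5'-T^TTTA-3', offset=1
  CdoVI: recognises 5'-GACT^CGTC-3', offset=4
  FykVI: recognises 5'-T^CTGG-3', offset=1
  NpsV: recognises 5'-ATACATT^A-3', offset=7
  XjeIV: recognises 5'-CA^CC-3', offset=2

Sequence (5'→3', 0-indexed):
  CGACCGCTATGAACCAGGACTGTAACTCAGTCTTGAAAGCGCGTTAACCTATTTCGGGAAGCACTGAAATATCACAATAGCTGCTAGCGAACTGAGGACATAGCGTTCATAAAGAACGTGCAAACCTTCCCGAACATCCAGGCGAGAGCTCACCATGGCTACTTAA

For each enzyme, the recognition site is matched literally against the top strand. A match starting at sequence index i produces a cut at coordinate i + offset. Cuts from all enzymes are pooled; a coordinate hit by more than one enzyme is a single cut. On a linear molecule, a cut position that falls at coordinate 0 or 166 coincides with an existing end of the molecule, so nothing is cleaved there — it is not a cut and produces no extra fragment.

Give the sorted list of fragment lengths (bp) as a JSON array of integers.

[14,152]

Per-enzyme occurrences:
  OquX (TTTTA, off=1): no sites
  CdoVI (GACTCGTC, off=4): no sites
  FykVI (TCTGG, off=1): no sites
  NpsV (ATACATTA, off=7): no sites
  XjeIV (CACC, off=2): starts [150] → cuts [152]

Pooled cuts: [152]

Fragments:
  [0,152): 152 bp
  [152,166): 14 bp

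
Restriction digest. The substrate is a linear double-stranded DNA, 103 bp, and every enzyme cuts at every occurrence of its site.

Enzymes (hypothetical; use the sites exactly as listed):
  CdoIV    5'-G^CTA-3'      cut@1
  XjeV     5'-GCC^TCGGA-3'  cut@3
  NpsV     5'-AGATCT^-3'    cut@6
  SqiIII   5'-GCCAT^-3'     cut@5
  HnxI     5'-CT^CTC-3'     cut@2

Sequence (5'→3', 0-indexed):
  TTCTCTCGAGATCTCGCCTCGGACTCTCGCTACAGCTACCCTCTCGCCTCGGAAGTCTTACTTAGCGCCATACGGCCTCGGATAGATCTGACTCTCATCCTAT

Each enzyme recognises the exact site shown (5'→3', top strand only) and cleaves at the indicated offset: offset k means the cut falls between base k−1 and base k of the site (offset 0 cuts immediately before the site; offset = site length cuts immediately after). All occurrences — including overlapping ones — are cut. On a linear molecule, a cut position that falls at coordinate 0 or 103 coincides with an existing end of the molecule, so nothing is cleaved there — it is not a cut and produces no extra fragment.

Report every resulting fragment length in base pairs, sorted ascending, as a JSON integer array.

Scan for sites:
  CdoIV GCTA/1: at [28, 34] ⇒ [29, 35]
  XjeV GCCTCGGA/3: at [15, 45, 74] ⇒ [18, 48, 77]
  NpsV AGATCT/6: at [8, 83] ⇒ [14, 89]
  SqiIII GCCAT/5: at [66] ⇒ [71]
  HnxI CTCTC/2: at [2, 23, 40, 91] ⇒ [4, 25, 42, 93]

Pooled cuts: [4, 14, 18, 25, 29, 35, 42, 48, 71, 77, 89, 93]

Fragments:
  [0,4): 4 bp
  [4,14): 10 bp
  [14,18): 4 bp
  [18,25): 7 bp
  [25,29): 4 bp
  [29,35): 6 bp
  [35,42): 7 bp
  [42,48): 6 bp
  [48,71): 23 bp
  [71,77): 6 bp
  [77,89): 12 bp
  [89,93): 4 bp
  [93,103): 10 bp

[4,4,4,4,6,6,6,7,7,10,10,12,23]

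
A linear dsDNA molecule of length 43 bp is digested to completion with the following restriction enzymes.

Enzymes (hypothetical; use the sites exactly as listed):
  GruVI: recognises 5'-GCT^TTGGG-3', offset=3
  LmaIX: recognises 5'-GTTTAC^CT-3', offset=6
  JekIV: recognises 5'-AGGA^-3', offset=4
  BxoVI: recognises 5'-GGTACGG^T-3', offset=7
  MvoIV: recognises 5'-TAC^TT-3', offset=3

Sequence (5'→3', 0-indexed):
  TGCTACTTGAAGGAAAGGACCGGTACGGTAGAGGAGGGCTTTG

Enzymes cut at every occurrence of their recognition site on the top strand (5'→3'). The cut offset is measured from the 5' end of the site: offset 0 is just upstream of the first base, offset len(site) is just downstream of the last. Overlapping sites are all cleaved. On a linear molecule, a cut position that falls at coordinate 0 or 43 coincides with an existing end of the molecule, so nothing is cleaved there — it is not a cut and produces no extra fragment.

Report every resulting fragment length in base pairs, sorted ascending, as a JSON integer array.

Per-enzyme occurrences:
  GruVI (GCTTTGGG, off=3): no sites
  LmaIX (GTTTACCT, off=6): no sites
  JekIV AGGA/4: at [10, 15, 31] ⇒ [14, 19, 35]
  BxoVI GGTACGGT/7: at [21] ⇒ [28]
  MvoIV TACTT/3: at [3] ⇒ [6]

All cut coordinates (distinct, sorted): [6, 14, 19, 28, 35]

Fragment lengths:
  [0,6): 6 bp
  [6,14): 8 bp
  [14,19): 5 bp
  [19,28): 9 bp
  [28,35): 7 bp
  [35,43): 8 bp

[5,6,7,8,8,9]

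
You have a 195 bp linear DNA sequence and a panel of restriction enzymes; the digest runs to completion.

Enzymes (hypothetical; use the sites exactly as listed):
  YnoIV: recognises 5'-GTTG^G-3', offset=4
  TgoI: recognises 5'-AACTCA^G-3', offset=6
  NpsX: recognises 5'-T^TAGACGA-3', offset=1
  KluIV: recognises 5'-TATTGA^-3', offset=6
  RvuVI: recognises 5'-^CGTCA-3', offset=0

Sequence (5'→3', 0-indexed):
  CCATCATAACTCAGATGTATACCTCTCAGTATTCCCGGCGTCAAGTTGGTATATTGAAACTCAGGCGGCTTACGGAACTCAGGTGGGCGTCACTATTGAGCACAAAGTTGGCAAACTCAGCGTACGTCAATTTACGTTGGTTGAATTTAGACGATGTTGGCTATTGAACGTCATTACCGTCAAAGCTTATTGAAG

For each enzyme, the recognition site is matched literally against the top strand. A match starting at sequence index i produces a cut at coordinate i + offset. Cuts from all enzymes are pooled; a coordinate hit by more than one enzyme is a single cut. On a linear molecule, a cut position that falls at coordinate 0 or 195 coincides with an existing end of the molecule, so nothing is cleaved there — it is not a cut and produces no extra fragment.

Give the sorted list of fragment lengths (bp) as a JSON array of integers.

[1,2,5,6,6,8,8,9,9,9,10,11,12,12,13,15,16,18,25]

Per-enzyme occurrences:
  YnoIV GTTGG/4: at [44, 106, 135, 155] ⇒ [48, 110, 139, 159]
  TgoI AACTCAG/6: at [7, 57, 75, 113] ⇒ [13, 63, 81, 119]
  NpsX TTAGACGA/1: at [146] ⇒ [147]
  KluIV TATTGA/6: at [51, 93, 161, 187] ⇒ [57, 99, 167, 193]
  RvuVI CGTCA/0: at [38, 87, 124, 168, 177] ⇒ [38, 87, 124, 168, 177]

Pooled cuts: [13, 38, 48, 57, 63, 81, 87, 99, 110, 119, 124, 139, 147, 159, 167, 168, 177, 193]

Fragment lengths:
  [0,13): 13 bp
  [13,38): 25 bp
  [38,48): 10 bp
  [48,57): 9 bp
  [57,63): 6 bp
  [63,81): 18 bp
  [81,87): 6 bp
  [87,99): 12 bp
  [99,110): 11 bp
  [110,119): 9 bp
  [119,124): 5 bp
  [124,139): 15 bp
  [139,147): 8 bp
  [147,159): 12 bp
  [159,167): 8 bp
  [167,168): 1 bp
  [168,177): 9 bp
  [177,193): 16 bp
  [193,195): 2 bp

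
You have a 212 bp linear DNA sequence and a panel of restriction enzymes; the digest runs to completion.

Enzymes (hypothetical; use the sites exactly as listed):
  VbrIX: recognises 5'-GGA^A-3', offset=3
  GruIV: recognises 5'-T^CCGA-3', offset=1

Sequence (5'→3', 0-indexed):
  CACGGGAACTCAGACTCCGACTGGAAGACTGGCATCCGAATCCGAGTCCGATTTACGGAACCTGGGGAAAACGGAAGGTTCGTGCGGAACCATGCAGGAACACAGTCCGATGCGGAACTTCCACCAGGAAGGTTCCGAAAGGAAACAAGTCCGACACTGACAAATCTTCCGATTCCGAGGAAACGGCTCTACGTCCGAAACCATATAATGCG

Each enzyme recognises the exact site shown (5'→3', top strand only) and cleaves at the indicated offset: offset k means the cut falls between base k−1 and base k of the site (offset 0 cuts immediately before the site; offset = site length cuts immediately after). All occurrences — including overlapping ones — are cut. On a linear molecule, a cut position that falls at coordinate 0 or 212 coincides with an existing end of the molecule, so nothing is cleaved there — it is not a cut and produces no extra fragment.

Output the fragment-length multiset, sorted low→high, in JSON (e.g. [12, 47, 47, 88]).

Site scan:
  VbrIX GGAA/3: at [4, 22, 56, 65, 72, 85, 96, 113, 126, 140, 178] ⇒ [7, 25, 59, 68, 75, 88, 99, 116, 129, 143, 181]
  GruIV TCCGA/1: at [15, 34, 40, 46, 105, 133, 149, 167, 173, 193] ⇒ [16, 35, 41, 47, 106, 134, 150, 168, 174, 194]

Pooled cuts: [7, 16, 25, 35, 41, 47, 59, 68, 75, 88, 99, 106, 116, 129, 134, 143, 150, 168, 174, 181, 194]

Fragments:
  [0,7): 7 bp
  [7,16): 9 bp
  [16,25): 9 bp
  [25,35): 10 bp
  [35,41): 6 bp
  [41,47): 6 bp
  [47,59): 12 bp
  [59,68): 9 bp
  [68,75): 7 bp
  [75,88): 13 bp
  [88,99): 11 bp
  [99,106): 7 bp
  [106,116): 10 bp
  [116,129): 13 bp
  [129,134): 5 bp
  [134,143): 9 bp
  [143,150): 7 bp
  [150,168): 18 bp
  [168,174): 6 bp
  [174,181): 7 bp
  [181,194): 13 bp
  [194,212): 18 bp

[5,6,6,6,7,7,7,7,7,9,9,9,9,10,10,11,12,13,13,13,18,18]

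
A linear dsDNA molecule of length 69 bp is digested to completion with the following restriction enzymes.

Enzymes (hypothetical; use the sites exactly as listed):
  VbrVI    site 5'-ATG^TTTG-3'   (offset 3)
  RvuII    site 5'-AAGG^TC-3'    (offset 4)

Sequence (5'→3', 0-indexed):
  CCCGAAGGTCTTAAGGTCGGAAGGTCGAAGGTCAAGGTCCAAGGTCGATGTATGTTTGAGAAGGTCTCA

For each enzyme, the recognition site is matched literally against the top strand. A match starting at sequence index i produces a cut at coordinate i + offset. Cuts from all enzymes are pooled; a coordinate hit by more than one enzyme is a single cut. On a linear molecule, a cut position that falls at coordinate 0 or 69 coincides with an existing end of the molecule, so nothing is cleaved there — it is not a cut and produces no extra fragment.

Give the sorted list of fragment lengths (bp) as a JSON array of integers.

Site scan:
  VbrVI ATGTTTG/3: at [51] ⇒ [54]
  RvuII AAGGTC/4: at [4, 12, 20, 27, 33, 40, 60] ⇒ [8, 16, 24, 31, 37, 44, 64]

All cut coordinates (distinct, sorted): [8, 16, 24, 31, 37, 44, 54, 64]

Fragment lengths:
  [0,8): 8 bp
  [8,16): 8 bp
  [16,24): 8 bp
  [24,31): 7 bp
  [31,37): 6 bp
  [37,44): 7 bp
  [44,54): 10 bp
  [54,64): 10 bp
  [64,69): 5 bp

[5,6,7,7,8,8,8,10,10]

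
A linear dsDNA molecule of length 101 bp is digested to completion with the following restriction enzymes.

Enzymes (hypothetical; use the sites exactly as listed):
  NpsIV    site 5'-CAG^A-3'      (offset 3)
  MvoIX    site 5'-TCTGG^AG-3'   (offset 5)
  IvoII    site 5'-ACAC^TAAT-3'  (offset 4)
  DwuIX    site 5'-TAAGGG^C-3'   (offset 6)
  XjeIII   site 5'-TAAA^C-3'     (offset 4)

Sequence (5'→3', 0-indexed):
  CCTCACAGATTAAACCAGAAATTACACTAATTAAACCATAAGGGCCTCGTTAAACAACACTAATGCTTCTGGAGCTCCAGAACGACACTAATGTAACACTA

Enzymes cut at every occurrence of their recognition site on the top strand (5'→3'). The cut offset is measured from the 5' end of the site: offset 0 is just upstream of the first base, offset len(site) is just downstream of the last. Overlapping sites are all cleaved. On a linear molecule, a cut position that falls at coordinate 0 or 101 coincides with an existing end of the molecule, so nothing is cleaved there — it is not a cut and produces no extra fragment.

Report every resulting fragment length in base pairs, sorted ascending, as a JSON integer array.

[4,6,6,8,8,8,8,9,9,10,12,13]

Per-enzyme occurrences:
  NpsIV (CAGA, off=3): starts [5, 15, 77] → cuts [8, 18, 80]
  MvoIX (TCTGGAG, off=5): starts [67] → cuts [72]
  IvoII (ACACTAAT, off=4): starts [23, 56, 84] → cuts [27, 60, 88]
  DwuIX (TAAGGGC, off=6): starts [38] → cuts [44]
  XjeIII (TAAAC, off=4): starts [10, 31, 50] → cuts [14, 35, 54]

Pooled cuts: [8, 14, 18, 27, 35, 44, 54, 60, 72, 80, 88]

Fragments:
  [0,8): 8 bp
  [8,14): 6 bp
  [14,18): 4 bp
  [18,27): 9 bp
  [27,35): 8 bp
  [35,44): 9 bp
  [44,54): 10 bp
  [54,60): 6 bp
  [60,72): 12 bp
  [72,80): 8 bp
  [80,88): 8 bp
  [88,101): 13 bp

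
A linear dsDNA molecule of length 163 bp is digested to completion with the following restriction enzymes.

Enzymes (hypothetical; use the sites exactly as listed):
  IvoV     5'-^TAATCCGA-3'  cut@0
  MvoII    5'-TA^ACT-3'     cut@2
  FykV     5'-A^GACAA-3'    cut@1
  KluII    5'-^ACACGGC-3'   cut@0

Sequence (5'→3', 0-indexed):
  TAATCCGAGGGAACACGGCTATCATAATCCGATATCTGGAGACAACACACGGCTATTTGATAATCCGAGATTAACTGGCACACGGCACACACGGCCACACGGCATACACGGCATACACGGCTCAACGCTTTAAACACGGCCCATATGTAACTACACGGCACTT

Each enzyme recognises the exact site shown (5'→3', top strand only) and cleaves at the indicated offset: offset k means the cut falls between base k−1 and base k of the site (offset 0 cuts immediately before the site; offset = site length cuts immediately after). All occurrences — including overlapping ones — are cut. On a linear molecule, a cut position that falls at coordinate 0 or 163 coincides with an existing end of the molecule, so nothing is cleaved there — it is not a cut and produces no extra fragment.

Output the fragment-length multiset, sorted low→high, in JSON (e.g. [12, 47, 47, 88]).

Site scan:
  IvoV (TAATCCGA, off=0): starts [0, 24, 60] → cuts [24, 60] (position 0 is a terminus of the linear molecule — no cut)
  MvoII (TAACT, off=2): starts [71, 147] → cuts [73, 149]
  FykV (AGACAA, off=1): starts [39] → cuts [40]
  KluII (ACACGGC, off=0): starts [12, 46, 79, 88, 96, 105, 114, 133, 152] → cuts [12, 46, 79, 88, 96, 105, 114, 133, 152]

Pooled cuts: [12, 24, 40, 46, 60, 73, 79, 88, 96, 105, 114, 133, 149, 152]

Fragment lengths:
  [0,12): 12 bp
  [12,24): 12 bp
  [24,40): 16 bp
  [40,46): 6 bp
  [46,60): 14 bp
  [60,73): 13 bp
  [73,79): 6 bp
  [79,88): 9 bp
  [88,96): 8 bp
  [96,105): 9 bp
  [105,114): 9 bp
  [114,133): 19 bp
  [133,149): 16 bp
  [149,152): 3 bp
  [152,163): 11 bp

[3,6,6,8,9,9,9,11,12,12,13,14,16,16,19]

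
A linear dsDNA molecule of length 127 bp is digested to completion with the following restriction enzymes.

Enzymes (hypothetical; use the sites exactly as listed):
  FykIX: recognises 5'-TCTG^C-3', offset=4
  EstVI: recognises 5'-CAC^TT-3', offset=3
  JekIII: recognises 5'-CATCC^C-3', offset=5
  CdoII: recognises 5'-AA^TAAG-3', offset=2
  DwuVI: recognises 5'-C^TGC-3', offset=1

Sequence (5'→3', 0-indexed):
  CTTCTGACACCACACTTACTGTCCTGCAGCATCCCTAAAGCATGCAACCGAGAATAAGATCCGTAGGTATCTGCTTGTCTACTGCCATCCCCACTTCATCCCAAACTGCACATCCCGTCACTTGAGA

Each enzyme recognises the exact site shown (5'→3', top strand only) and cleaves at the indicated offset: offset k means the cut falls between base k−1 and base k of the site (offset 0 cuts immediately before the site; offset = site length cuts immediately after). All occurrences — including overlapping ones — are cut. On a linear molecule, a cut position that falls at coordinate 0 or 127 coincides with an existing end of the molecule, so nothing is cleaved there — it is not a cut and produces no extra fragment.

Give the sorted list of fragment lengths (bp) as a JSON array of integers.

Scan for sites:
  FykIX TCTGC/4: at [69] ⇒ [73]
  EstVI CACTT/3: at [12, 91, 118] ⇒ [15, 94, 121]
  JekIII CATCCC/5: at [29, 85, 96, 110] ⇒ [34, 90, 101, 115]
  CdoII AATAAG/2: at [52] ⇒ [54]
  DwuVI CTGC/1: at [23, 70, 81, 105] ⇒ [24, 71, 82, 106]

All cut coordinates (distinct, sorted): [15, 24, 34, 54, 71, 73, 82, 90, 94, 101, 106, 115, 121]

Fragments:
  [0,15): 15 bp
  [15,24): 9 bp
  [24,34): 10 bp
  [34,54): 20 bp
  [54,71): 17 bp
  [71,73): 2 bp
  [73,82): 9 bp
  [82,90): 8 bp
  [90,94): 4 bp
  [94,101): 7 bp
  [101,106): 5 bp
  [106,115): 9 bp
  [115,121): 6 bp
  [121,127): 6 bp

[2,4,5,6,6,7,8,9,9,9,10,15,17,20]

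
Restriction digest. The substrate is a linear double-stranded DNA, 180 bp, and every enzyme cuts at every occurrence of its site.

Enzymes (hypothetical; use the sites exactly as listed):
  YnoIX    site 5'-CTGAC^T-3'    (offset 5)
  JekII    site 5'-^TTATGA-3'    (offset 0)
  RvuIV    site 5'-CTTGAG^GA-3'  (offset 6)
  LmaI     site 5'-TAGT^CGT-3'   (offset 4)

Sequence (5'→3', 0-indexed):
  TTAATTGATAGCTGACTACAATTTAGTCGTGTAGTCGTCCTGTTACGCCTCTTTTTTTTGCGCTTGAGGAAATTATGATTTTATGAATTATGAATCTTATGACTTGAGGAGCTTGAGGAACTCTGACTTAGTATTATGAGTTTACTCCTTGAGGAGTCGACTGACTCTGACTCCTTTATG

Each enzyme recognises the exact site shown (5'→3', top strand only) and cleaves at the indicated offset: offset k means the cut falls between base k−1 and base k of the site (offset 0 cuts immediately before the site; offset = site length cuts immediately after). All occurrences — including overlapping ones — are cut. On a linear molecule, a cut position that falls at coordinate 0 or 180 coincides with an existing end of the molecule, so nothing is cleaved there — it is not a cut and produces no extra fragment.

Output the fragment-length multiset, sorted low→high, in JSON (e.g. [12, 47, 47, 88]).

[4,6,6,7,8,8,9,9,9,10,11,12,12,16,20,33]

Site scan:
  YnoIX CTGACT/5: at [11, 122, 160, 166] ⇒ [16, 127, 165, 171]
  JekII TTATGA/0: at [72, 80, 87, 96, 133] ⇒ [72, 80, 87, 96, 133]
  RvuIV CTTGAGGA/6: at [62, 102, 111, 147] ⇒ [68, 108, 117, 153]
  LmaI TAGTCGT/4: at [23, 31] ⇒ [27, 35]

All cut coordinates (distinct, sorted): [16, 27, 35, 68, 72, 80, 87, 96, 108, 117, 127, 133, 153, 165, 171]

Fragments:
  [0,16): 16 bp
  [16,27): 11 bp
  [27,35): 8 bp
  [35,68): 33 bp
  [68,72): 4 bp
  [72,80): 8 bp
  [80,87): 7 bp
  [87,96): 9 bp
  [96,108): 12 bp
  [108,117): 9 bp
  [117,127): 10 bp
  [127,133): 6 bp
  [133,153): 20 bp
  [153,165): 12 bp
  [165,171): 6 bp
  [171,180): 9 bp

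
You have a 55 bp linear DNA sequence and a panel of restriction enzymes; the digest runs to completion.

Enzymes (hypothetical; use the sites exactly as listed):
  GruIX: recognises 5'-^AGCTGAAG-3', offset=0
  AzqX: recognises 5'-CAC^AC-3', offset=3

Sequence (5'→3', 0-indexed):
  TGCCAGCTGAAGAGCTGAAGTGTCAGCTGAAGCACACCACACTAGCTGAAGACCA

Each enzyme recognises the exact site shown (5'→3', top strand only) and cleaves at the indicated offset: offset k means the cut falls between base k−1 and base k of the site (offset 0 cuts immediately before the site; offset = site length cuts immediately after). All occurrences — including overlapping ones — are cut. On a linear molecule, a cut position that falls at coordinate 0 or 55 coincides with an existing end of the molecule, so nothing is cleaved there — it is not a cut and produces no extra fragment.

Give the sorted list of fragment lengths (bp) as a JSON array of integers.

[3,4,5,8,11,12,12]

Per-enzyme occurrences:
  GruIX AGCTGAAG/0: at [4, 12, 24, 43] ⇒ [4, 12, 24, 43]
  AzqX CACAC/3: at [32, 37] ⇒ [35, 40]

Pooled cuts: [4, 12, 24, 35, 40, 43]

Fragments:
  [0,4): 4 bp
  [4,12): 8 bp
  [12,24): 12 bp
  [24,35): 11 bp
  [35,40): 5 bp
  [40,43): 3 bp
  [43,55): 12 bp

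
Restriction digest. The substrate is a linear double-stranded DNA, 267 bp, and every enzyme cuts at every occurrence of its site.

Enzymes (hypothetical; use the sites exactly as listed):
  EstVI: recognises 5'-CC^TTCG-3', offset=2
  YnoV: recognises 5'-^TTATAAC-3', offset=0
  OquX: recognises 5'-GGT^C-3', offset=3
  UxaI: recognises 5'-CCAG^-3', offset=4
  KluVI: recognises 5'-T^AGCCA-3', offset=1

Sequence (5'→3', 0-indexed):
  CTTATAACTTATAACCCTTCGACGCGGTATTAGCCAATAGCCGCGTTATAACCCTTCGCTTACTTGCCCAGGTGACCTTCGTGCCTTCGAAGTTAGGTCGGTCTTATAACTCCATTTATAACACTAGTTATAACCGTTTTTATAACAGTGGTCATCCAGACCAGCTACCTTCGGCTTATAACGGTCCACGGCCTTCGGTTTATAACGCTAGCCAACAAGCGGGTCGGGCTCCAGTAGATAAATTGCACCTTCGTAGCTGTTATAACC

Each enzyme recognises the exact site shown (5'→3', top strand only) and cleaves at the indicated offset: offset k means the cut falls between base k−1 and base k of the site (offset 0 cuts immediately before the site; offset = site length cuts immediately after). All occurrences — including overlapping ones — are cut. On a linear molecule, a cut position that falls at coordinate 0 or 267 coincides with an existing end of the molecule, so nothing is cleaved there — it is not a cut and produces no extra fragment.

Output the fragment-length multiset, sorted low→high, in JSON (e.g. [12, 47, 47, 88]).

[1,1,4,5,5,6,6,6,7,7,8,8,8,9,9,10,10,10,10,12,12,12,13,13,14,14,15,15,17]

Scan for sites:
  EstVI (CCTTCG, off=2): starts [15, 52, 75, 83, 167, 191, 247] → cuts [17, 54, 77, 85, 169, 193, 249]
  YnoV (TTATAAC, off=0): starts [1, 8, 45, 103, 115, 127, 139, 175, 199, 259] → cuts [1, 8, 45, 103, 115, 127, 139, 175, 199, 259]
  OquX (GGTC, off=3): starts [95, 99, 149, 182, 221] → cuts [98, 102, 152, 185, 224]
  UxaI (CCAG, off=4): starts [67, 155, 160, 230] → cuts [71, 159, 164, 234]
  KluVI (TAGCCA, off=1): starts [30, 208] → cuts [31, 209]

All cut coordinates (distinct, sorted): [1, 8, 17, 31, 45, 54, 71, 77, 85, 98, 102, 103, 115, 127, 139, 152, 159, 164, 169, 175, 185, 193, 199, 209, 224, 234, 249, 259]

Fragment lengths:
  [0,1): 1 bp
  [1,8): 7 bp
  [8,17): 9 bp
  [17,31): 14 bp
  [31,45): 14 bp
  [45,54): 9 bp
  [54,71): 17 bp
  [71,77): 6 bp
  [77,85): 8 bp
  [85,98): 13 bp
  [98,102): 4 bp
  [102,103): 1 bp
  [103,115): 12 bp
  [115,127): 12 bp
  [127,139): 12 bp
  [139,152): 13 bp
  [152,159): 7 bp
  [159,164): 5 bp
  [164,169): 5 bp
  [169,175): 6 bp
  [175,185): 10 bp
  [185,193): 8 bp
  [193,199): 6 bp
  [199,209): 10 bp
  [209,224): 15 bp
  [224,234): 10 bp
  [234,249): 15 bp
  [249,259): 10 bp
  [259,267): 8 bp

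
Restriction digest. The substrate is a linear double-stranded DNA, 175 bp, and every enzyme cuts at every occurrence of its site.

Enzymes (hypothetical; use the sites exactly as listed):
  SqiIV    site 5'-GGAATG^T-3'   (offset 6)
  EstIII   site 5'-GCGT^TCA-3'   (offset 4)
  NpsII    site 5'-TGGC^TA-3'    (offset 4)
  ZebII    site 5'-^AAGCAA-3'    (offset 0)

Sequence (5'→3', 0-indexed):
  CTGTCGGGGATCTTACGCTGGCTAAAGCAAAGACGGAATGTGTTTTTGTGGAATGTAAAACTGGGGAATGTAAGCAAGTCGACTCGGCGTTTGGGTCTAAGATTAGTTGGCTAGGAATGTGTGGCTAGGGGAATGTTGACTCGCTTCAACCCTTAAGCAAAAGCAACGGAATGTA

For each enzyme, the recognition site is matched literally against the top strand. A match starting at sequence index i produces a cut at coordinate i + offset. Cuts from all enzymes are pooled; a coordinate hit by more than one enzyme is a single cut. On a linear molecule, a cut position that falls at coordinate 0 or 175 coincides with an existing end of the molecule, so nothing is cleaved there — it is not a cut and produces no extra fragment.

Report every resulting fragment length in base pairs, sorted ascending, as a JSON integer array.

Site scan:
  SqiIV GGAATGT/6: at [34, 49, 64, 113, 129, 167] ⇒ [40, 55, 70, 119, 135, 173]
  EstIII (GCGTTCA, off=4): no sites
  NpsII TGGCTA/4: at [18, 107, 121] ⇒ [22, 111, 125]
  ZebII AAGCAA/0: at [24, 71, 154, 160] ⇒ [24, 71, 154, 160]

All cut coordinates (distinct, sorted): [22, 24, 40, 55, 70, 71, 111, 119, 125, 135, 154, 160, 173]

Fragments:
  [0,22): 22 bp
  [22,24): 2 bp
  [24,40): 16 bp
  [40,55): 15 bp
  [55,70): 15 bp
  [70,71): 1 bp
  [71,111): 40 bp
  [111,119): 8 bp
  [119,125): 6 bp
  [125,135): 10 bp
  [135,154): 19 bp
  [154,160): 6 bp
  [160,173): 13 bp
  [173,175): 2 bp

[1,2,2,6,6,8,10,13,15,15,16,19,22,40]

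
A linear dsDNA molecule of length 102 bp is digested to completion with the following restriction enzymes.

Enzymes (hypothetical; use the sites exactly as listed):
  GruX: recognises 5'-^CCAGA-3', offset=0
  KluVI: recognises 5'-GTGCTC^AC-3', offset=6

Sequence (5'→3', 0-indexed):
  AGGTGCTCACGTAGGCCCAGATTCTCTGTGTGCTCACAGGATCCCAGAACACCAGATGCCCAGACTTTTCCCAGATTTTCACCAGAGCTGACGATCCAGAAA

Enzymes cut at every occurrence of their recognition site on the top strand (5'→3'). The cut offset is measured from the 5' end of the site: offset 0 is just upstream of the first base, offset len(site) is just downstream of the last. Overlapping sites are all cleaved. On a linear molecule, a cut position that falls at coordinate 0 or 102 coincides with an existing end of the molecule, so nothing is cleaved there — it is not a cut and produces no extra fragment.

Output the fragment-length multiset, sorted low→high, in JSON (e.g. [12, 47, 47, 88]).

Per-enzyme occurrences:
  GruX CCAGA/0: at [16, 43, 51, 59, 70, 81, 95] ⇒ [16, 43, 51, 59, 70, 81, 95]
  KluVI GTGCTCAC/6: at [2, 29] ⇒ [8, 35]

All cut coordinates (distinct, sorted): [8, 16, 35, 43, 51, 59, 70, 81, 95]

Fragments:
  [0,8): 8 bp
  [8,16): 8 bp
  [16,35): 19 bp
  [35,43): 8 bp
  [43,51): 8 bp
  [51,59): 8 bp
  [59,70): 11 bp
  [70,81): 11 bp
  [81,95): 14 bp
  [95,102): 7 bp

[7,8,8,8,8,8,11,11,14,19]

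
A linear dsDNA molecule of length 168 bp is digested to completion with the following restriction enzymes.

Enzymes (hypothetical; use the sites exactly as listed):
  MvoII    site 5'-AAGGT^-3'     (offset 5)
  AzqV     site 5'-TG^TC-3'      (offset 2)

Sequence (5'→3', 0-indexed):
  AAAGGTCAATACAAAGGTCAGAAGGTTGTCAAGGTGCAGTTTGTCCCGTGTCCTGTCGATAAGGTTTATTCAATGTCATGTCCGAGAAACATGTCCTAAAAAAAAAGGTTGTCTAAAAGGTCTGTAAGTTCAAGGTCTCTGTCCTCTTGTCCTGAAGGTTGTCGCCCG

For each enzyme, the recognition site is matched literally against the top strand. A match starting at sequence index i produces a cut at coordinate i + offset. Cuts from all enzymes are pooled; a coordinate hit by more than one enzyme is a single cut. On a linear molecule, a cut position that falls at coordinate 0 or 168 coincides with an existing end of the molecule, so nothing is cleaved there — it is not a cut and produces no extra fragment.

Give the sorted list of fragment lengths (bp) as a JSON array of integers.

Scan for sites:
  MvoII AAGGT/5: at [1, 13, 21, 30, 60, 104, 116, 131, 154] ⇒ [6, 18, 26, 35, 65, 109, 121, 136, 159]
  AzqV TGTC/2: at [26, 41, 48, 53, 73, 78, 91, 109, 139, 147, 159] ⇒ [28, 43, 50, 55, 75, 80, 93, 111, 141, 149, 161]

Pooled cuts: [6, 18, 26, 28, 35, 43, 50, 55, 65, 75, 80, 93, 109, 111, 121, 136, 141, 149, 159, 161]

Fragments:
  [0,6): 6 bp
  [6,18): 12 bp
  [18,26): 8 bp
  [26,28): 2 bp
  [28,35): 7 bp
  [35,43): 8 bp
  [43,50): 7 bp
  [50,55): 5 bp
  [55,65): 10 bp
  [65,75): 10 bp
  [75,80): 5 bp
  [80,93): 13 bp
  [93,109): 16 bp
  [109,111): 2 bp
  [111,121): 10 bp
  [121,136): 15 bp
  [136,141): 5 bp
  [141,149): 8 bp
  [149,159): 10 bp
  [159,161): 2 bp
  [161,168): 7 bp

[2,2,2,5,5,5,6,7,7,7,8,8,8,10,10,10,10,12,13,15,16]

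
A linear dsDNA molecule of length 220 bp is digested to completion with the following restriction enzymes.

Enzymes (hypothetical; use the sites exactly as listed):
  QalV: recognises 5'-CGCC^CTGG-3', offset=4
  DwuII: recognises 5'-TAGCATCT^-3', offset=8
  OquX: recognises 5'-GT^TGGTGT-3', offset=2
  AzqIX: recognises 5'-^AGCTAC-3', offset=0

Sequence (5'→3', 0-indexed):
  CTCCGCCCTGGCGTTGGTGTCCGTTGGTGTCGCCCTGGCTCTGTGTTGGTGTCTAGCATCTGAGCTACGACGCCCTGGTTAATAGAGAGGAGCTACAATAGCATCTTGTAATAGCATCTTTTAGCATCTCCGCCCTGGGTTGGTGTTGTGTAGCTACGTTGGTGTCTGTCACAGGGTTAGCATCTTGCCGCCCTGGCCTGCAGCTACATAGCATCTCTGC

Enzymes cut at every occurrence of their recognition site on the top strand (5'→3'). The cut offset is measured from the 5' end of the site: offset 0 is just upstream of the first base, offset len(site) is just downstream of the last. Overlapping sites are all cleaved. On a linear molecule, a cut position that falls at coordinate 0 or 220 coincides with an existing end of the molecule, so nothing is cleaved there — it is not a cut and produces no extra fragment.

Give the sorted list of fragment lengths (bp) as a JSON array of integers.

Scan for sites:
  QalV (CGCCCTGG, off=4): starts [3, 30, 70, 130, 188] → cuts [7, 34, 74, 134, 192]
  DwuII (TAGCATCT, off=8): starts [53, 98, 111, 121, 177, 208] → cuts [61, 106, 119, 129, 185, 216]
  OquX (GTTGGTGT, off=2): starts [12, 22, 44, 138, 157] → cuts [14, 24, 46, 140, 159]
  AzqIX (AGCTAC, off=0): starts [62, 90, 151, 201] → cuts [62, 90, 151, 201]

Pooled cuts: [7, 14, 24, 34, 46, 61, 62, 74, 90, 106, 119, 129, 134, 140, 151, 159, 185, 192, 201, 216]

Fragments:
  [0,7): 7 bp
  [7,14): 7 bp
  [14,24): 10 bp
  [24,34): 10 bp
  [34,46): 12 bp
  [46,61): 15 bp
  [61,62): 1 bp
  [62,74): 12 bp
  [74,90): 16 bp
  [90,106): 16 bp
  [106,119): 13 bp
  [119,129): 10 bp
  [129,134): 5 bp
  [134,140): 6 bp
  [140,151): 11 bp
  [151,159): 8 bp
  [159,185): 26 bp
  [185,192): 7 bp
  [192,201): 9 bp
  [201,216): 15 bp
  [216,220): 4 bp

[1,4,5,6,7,7,7,8,9,10,10,10,11,12,12,13,15,15,16,16,26]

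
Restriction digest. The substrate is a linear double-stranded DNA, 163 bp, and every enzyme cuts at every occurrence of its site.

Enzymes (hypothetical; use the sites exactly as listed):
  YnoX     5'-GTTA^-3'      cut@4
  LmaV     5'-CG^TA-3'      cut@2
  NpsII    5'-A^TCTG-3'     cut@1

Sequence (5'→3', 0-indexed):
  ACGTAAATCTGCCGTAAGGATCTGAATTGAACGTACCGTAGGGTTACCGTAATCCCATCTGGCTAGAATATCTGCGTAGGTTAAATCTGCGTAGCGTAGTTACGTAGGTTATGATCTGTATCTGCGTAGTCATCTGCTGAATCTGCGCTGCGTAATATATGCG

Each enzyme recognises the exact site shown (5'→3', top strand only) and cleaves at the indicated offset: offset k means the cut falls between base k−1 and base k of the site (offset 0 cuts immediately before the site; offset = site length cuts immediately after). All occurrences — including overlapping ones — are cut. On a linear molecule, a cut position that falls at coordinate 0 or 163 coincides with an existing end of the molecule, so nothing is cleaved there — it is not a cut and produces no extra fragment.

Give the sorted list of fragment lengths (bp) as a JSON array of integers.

Scan for sites:
  YnoX GTTA/4: at [42, 79, 98, 107] ⇒ [46, 83, 102, 111]
  LmaV CGTA/2: at [1, 12, 31, 36, 47, 74, 89, 94, 102, 124, 150] ⇒ [3, 14, 33, 38, 49, 76, 91, 96, 104, 126, 152]
  NpsII ATCTG/1: at [6, 19, 56, 69, 84, 113, 119, 131, 140] ⇒ [7, 20, 57, 70, 85, 114, 120, 132, 141]

All cut coordinates (distinct, sorted): [3, 7, 14, 20, 33, 38, 46, 49, 57, 70, 76, 83, 85, 91, 96, 102, 104, 111, 114, 120, 126, 132, 141, 152]

Fragments:
  [0,3): 3 bp
  [3,7): 4 bp
  [7,14): 7 bp
  [14,20): 6 bp
  [20,33): 13 bp
  [33,38): 5 bp
  [38,46): 8 bp
  [46,49): 3 bp
  [49,57): 8 bp
  [57,70): 13 bp
  [70,76): 6 bp
  [76,83): 7 bp
  [83,85): 2 bp
  [85,91): 6 bp
  [91,96): 5 bp
  [96,102): 6 bp
  [102,104): 2 bp
  [104,111): 7 bp
  [111,114): 3 bp
  [114,120): 6 bp
  [120,126): 6 bp
  [126,132): 6 bp
  [132,141): 9 bp
  [141,152): 11 bp
  [152,163): 11 bp

[2,2,3,3,3,4,5,5,6,6,6,6,6,6,6,7,7,7,8,8,9,11,11,13,13]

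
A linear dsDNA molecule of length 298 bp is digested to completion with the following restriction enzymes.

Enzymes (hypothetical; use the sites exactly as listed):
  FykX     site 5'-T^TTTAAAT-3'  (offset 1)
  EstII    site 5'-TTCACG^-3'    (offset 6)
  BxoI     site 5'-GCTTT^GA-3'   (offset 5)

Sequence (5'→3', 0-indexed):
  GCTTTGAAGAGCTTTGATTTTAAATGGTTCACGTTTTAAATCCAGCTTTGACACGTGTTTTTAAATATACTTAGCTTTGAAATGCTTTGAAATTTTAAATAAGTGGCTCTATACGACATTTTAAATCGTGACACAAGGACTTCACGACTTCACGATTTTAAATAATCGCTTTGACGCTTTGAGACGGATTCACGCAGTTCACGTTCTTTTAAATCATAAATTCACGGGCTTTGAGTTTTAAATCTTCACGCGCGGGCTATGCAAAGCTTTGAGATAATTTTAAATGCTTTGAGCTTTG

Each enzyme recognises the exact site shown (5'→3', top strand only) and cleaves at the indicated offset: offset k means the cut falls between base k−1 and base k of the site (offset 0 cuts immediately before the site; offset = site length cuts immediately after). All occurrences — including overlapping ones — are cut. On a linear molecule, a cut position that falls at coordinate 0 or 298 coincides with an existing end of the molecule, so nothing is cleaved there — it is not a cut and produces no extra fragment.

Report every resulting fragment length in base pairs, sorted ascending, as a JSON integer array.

[1,2,3,4,4,5,5,6,8,8,8,8,9,10,10,10,12,14,14,15,15,16,19,19,20,26,27]

Site scan:
  FykX (TTTTAAAT, off=1): starts [17, 33, 58, 92, 118, 155, 206, 235, 277] → cuts [18, 34, 59, 93, 119, 156, 207, 236, 278]
  EstII (TTCACG, off=6): starts [27, 140, 148, 188, 197, 220, 244] → cuts [33, 146, 154, 194, 203, 226, 250]
  BxoI (GCTTTGA, off=5): starts [0, 10, 44, 73, 83, 167, 175, 227, 265, 285] → cuts [5, 15, 49, 78, 88, 172, 180, 232, 270, 290]

All cut coordinates (distinct, sorted): [5, 15, 18, 33, 34, 49, 59, 78, 88, 93, 119, 146, 154, 156, 172, 180, 194, 203, 207, 226, 232, 236, 250, 270, 278, 290]

Fragments:
  [0,5): 5 bp
  [5,15): 10 bp
  [15,18): 3 bp
  [18,33): 15 bp
  [33,34): 1 bp
  [34,49): 15 bp
  [49,59): 10 bp
  [59,78): 19 bp
  [78,88): 10 bp
  [88,93): 5 bp
  [93,119): 26 bp
  [119,146): 27 bp
  [146,154): 8 bp
  [154,156): 2 bp
  [156,172): 16 bp
  [172,180): 8 bp
  [180,194): 14 bp
  [194,203): 9 bp
  [203,207): 4 bp
  [207,226): 19 bp
  [226,232): 6 bp
  [232,236): 4 bp
  [236,250): 14 bp
  [250,270): 20 bp
  [270,278): 8 bp
  [278,290): 12 bp
  [290,298): 8 bp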